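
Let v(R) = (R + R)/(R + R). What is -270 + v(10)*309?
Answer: 39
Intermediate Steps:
v(R) = 1 (v(R) = (2*R)/((2*R)) = (2*R)*(1/(2*R)) = 1)
-270 + v(10)*309 = -270 + 1*309 = -270 + 309 = 39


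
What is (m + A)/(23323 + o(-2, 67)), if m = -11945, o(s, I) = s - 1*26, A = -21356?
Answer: -33301/23295 ≈ -1.4295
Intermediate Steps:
o(s, I) = -26 + s (o(s, I) = s - 26 = -26 + s)
(m + A)/(23323 + o(-2, 67)) = (-11945 - 21356)/(23323 + (-26 - 2)) = -33301/(23323 - 28) = -33301/23295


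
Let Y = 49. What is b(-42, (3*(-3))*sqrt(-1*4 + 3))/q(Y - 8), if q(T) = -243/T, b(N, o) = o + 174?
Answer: -2378/81 + 41*I/27 ≈ -29.358 + 1.5185*I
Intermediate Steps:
b(N, o) = 174 + o
b(-42, (3*(-3))*sqrt(-1*4 + 3))/q(Y - 8) = (174 + (3*(-3))*sqrt(-1*4 + 3))/((-243/(49 - 8))) = (174 - 9*sqrt(-4 + 3))/((-243/41)) = (174 - 9*I)/((-243*1/41)) = (174 - 9*I)/(-243/41) = (174 - 9*I)*(-41/243) = -2378/81 + 41*I/27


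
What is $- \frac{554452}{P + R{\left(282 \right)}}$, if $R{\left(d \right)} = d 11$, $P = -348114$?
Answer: $\frac{138613}{86253} \approx 1.6071$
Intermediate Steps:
$R{\left(d \right)} = 11 d$
$- \frac{554452}{P + R{\left(282 \right)}} = - \frac{554452}{-348114 + 11 \cdot 282} = - \frac{554452}{-348114 + 3102} = - \frac{554452}{-345012} = \left(-554452\right) \left(- \frac{1}{345012}\right) = \frac{138613}{86253}$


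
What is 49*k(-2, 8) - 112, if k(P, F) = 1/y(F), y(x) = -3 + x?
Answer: -511/5 ≈ -102.20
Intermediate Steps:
k(P, F) = 1/(-3 + F)
49*k(-2, 8) - 112 = 49/(-3 + 8) - 112 = 49/5 - 112 = -511/5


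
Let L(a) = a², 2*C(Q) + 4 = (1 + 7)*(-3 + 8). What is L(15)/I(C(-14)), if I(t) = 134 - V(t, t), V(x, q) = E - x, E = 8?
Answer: 25/16 ≈ 1.5625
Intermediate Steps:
C(Q) = 18 (C(Q) = -2 + ((1 + 7)*(-3 + 8))/2 = -2 + (8*5)/2 = -2 + (½)*40 = -2 + 20 = 18)
V(x, q) = 8 - x
I(t) = 126 + t (I(t) = 134 - (8 - t) = 134 + (-8 + t) = 126 + t)
L(15)/I(C(-14)) = 15²/(126 + 18) = 225/144 = 225*(1/144) = 25/16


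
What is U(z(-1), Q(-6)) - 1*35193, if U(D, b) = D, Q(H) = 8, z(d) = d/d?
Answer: -35192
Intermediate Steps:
z(d) = 1
U(z(-1), Q(-6)) - 1*35193 = 1 - 1*35193 = 1 - 35193 = -35192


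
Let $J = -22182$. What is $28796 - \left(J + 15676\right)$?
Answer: $35302$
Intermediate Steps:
$28796 - \left(J + 15676\right) = 28796 - \left(-22182 + 15676\right) = 28796 - -6506 = 28796 + 6506 = 35302$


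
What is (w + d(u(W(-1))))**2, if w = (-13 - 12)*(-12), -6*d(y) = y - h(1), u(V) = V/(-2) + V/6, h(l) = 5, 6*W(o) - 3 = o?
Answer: 65983129/729 ≈ 90512.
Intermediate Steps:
W(o) = 1/2 + o/6
u(V) = -V/3 (u(V) = V*(-1/2) + V*(1/6) = -V/2 + V/6 = -V/3)
d(y) = 5/6 - y/6 (d(y) = -(y - 1*5)/6 = -(y - 5)/6 = -(-5 + y)/6 = 5/6 - y/6)
w = 300 (w = -25*(-12) = 300)
(w + d(u(W(-1))))**2 = (300 + (5/6 - (-1)*(1/2 + (1/6)*(-1))/18))**2 = (300 + (5/6 - (-1)*(1/2 - 1/6)/18))**2 = (300 + (5/6 - (-1)/(18*3)))**2 = (300 + (5/6 - 1/6*(-1/9)))**2 = (300 + (5/6 + 1/54))**2 = (300 + 23/27)**2 = (8123/27)**2 = 65983129/729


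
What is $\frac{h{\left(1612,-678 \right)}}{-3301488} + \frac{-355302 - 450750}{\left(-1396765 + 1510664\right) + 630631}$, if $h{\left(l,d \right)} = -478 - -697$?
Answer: $- \frac{443555676241}{409676143440} \approx -1.0827$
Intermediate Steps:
$h{\left(l,d \right)} = 219$ ($h{\left(l,d \right)} = -478 + 697 = 219$)
$\frac{h{\left(1612,-678 \right)}}{-3301488} + \frac{-355302 - 450750}{\left(-1396765 + 1510664\right) + 630631} = \frac{219}{-3301488} + \frac{-355302 - 450750}{\left(-1396765 + 1510664\right) + 630631} = 219 \left(- \frac{1}{3301488}\right) + \frac{-355302 - 450750}{113899 + 630631} = - \frac{73}{1100496} - \frac{806052}{744530} = - \frac{73}{1100496} - \frac{403026}{372265} = - \frac{443555676241}{409676143440}$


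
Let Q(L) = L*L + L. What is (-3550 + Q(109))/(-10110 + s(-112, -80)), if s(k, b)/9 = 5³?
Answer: -1688/1797 ≈ -0.93934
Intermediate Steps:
Q(L) = L + L² (Q(L) = L² + L = L + L²)
s(k, b) = 1125 (s(k, b) = 9*5³ = 9*125 = 1125)
(-3550 + Q(109))/(-10110 + s(-112, -80)) = (-3550 + 109*(1 + 109))/(-10110 + 1125) = (-3550 + 109*110)/(-8985) = (-3550 + 11990)*(-1/8985) = 8440*(-1/8985) = -1688/1797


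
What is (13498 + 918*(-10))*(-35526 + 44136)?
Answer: 37177980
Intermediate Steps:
(13498 + 918*(-10))*(-35526 + 44136) = (13498 - 9180)*8610 = 4318*8610 = 37177980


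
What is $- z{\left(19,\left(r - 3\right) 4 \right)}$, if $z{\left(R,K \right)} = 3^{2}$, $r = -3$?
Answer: $-9$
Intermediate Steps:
$z{\left(R,K \right)} = 9$
$- z{\left(19,\left(r - 3\right) 4 \right)} = \left(-1\right) 9 = -9$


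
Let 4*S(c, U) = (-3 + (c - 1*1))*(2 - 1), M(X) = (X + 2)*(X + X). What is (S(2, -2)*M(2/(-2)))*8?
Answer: 8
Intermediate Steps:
M(X) = 2*X*(2 + X) (M(X) = (2 + X)*(2*X) = 2*X*(2 + X))
S(c, U) = -1 + c/4 (S(c, U) = ((-3 + (c - 1*1))*(2 - 1))/4 = ((-3 + (c - 1))*1)/4 = ((-3 + (-1 + c))*1)/4 = ((-4 + c)*1)/4 = (-4 + c)/4 = -1 + c/4)
(S(2, -2)*M(2/(-2)))*8 = ((-1 + (¼)*2)*(2*(2/(-2))*(2 + 2/(-2))))*8 = ((-1 + ½)*(2*(2*(-½))*(2 + 2*(-½))))*8 = -(-1)*(2 - 1)*8 = -(-1)*8 = -½*(-2)*8 = 1*8 = 8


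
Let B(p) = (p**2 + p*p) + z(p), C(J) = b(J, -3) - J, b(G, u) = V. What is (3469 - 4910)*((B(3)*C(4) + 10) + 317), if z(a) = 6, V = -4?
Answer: -194535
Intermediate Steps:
b(G, u) = -4
C(J) = -4 - J
B(p) = 6 + 2*p**2 (B(p) = (p**2 + p*p) + 6 = (p**2 + p**2) + 6 = 2*p**2 + 6 = 6 + 2*p**2)
(3469 - 4910)*((B(3)*C(4) + 10) + 317) = (3469 - 4910)*(((6 + 2*3**2)*(-4 - 1*4) + 10) + 317) = -1441*(((6 + 2*9)*(-4 - 4) + 10) + 317) = -1441*(((6 + 18)*(-8) + 10) + 317) = -1441*((24*(-8) + 10) + 317) = -1441*((-192 + 10) + 317) = -1441*(-182 + 317) = -1441*135 = -194535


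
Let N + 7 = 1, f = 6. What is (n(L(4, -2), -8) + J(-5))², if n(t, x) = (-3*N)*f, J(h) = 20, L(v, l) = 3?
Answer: 16384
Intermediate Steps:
N = -6 (N = -7 + 1 = -6)
n(t, x) = 108 (n(t, x) = -3*(-6)*6 = 18*6 = 108)
(n(L(4, -2), -8) + J(-5))² = (108 + 20)² = 128² = 16384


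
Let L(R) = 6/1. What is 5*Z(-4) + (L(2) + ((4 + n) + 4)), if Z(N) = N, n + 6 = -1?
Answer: -13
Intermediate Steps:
n = -7 (n = -6 - 1 = -7)
L(R) = 6 (L(R) = 6*1 = 6)
5*Z(-4) + (L(2) + ((4 + n) + 4)) = 5*(-4) + (6 + ((4 - 7) + 4)) = -20 + (6 + (-3 + 4)) = -20 + (6 + 1) = -20 + 7 = -13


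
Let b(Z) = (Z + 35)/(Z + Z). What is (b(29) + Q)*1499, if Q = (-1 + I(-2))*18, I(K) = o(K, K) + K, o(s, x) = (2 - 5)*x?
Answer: 2395402/29 ≈ 82600.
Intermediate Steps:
o(s, x) = -3*x
b(Z) = (35 + Z)/(2*Z) (b(Z) = (35 + Z)/((2*Z)) = (35 + Z)*(1/(2*Z)) = (35 + Z)/(2*Z))
I(K) = -2*K (I(K) = -3*K + K = -2*K)
Q = 54 (Q = (-1 - 2*(-2))*18 = (-1 + 4)*18 = 3*18 = 54)
(b(29) + Q)*1499 = ((½)*(35 + 29)/29 + 54)*1499 = ((½)*(1/29)*64 + 54)*1499 = (32/29 + 54)*1499 = (1598/29)*1499 = 2395402/29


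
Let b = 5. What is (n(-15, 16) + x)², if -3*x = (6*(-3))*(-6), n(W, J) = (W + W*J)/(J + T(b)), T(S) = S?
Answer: 113569/49 ≈ 2317.7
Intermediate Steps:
n(W, J) = (W + J*W)/(5 + J) (n(W, J) = (W + W*J)/(J + 5) = (W + J*W)/(5 + J))
x = -36 (x = -6*(-3)*(-6)/3 = -(-6)*(-6) = -⅓*108 = -36)
(n(-15, 16) + x)² = (-15*(1 + 16)/(5 + 16) - 36)² = (-15*17/21 - 36)² = (-15*1/21*17 - 36)² = (-85/7 - 36)² = (-337/7)² = 113569/49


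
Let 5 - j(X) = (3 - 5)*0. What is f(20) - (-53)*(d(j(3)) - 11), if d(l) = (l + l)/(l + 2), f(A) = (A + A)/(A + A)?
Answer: -3544/7 ≈ -506.29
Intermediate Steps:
f(A) = 1 (f(A) = (2*A)/((2*A)) = (2*A)*(1/(2*A)) = 1)
j(X) = 5 (j(X) = 5 - (3 - 5)*0 = 5 - (-2)*0 = 5 - 1*0 = 5 + 0 = 5)
d(l) = 2*l/(2 + l) (d(l) = (2*l)/(2 + l) = 2*l/(2 + l))
f(20) - (-53)*(d(j(3)) - 11) = 1 - (-53)*(2*5/(2 + 5) - 11) = 1 - (-53)*(2*5/7 - 11) = 1 - (-53)*(2*5*(⅐) - 11) = 1 - (-53)*(10/7 - 11) = 1 - (-53)*(-67)/7 = 1 - 1*3551/7 = 1 - 3551/7 = -3544/7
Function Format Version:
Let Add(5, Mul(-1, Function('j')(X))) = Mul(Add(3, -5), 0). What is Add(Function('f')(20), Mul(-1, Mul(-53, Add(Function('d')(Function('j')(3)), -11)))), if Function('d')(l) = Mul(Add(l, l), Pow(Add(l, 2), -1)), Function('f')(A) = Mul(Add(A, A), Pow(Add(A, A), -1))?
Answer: Rational(-3544, 7) ≈ -506.29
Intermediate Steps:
Function('f')(A) = 1 (Function('f')(A) = Mul(Mul(2, A), Pow(Mul(2, A), -1)) = Mul(Mul(2, A), Mul(Rational(1, 2), Pow(A, -1))) = 1)
Function('j')(X) = 5 (Function('j')(X) = Add(5, Mul(-1, Mul(Add(3, -5), 0))) = Add(5, Mul(-1, Mul(-2, 0))) = Add(5, Mul(-1, 0)) = Add(5, 0) = 5)
Function('d')(l) = Mul(2, l, Pow(Add(2, l), -1)) (Function('d')(l) = Mul(Mul(2, l), Pow(Add(2, l), -1)) = Mul(2, l, Pow(Add(2, l), -1)))
Add(Function('f')(20), Mul(-1, Mul(-53, Add(Function('d')(Function('j')(3)), -11)))) = Add(1, Mul(-1, Mul(-53, Add(Mul(2, 5, Pow(Add(2, 5), -1)), -11)))) = Add(1, Mul(-1, Mul(-53, Add(Mul(2, 5, Pow(7, -1)), -11)))) = Add(1, Mul(-1, Mul(-53, Add(Mul(2, 5, Rational(1, 7)), -11)))) = Add(1, Mul(-1, Mul(-53, Add(Rational(10, 7), -11)))) = Add(1, Mul(-1, Mul(-53, Rational(-67, 7)))) = Add(1, Mul(-1, Rational(3551, 7))) = Add(1, Rational(-3551, 7)) = Rational(-3544, 7)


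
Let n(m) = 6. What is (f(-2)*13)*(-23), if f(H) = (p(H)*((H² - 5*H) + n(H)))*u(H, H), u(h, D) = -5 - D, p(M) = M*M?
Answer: 71760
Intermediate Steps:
p(M) = M²
f(H) = H²*(-5 - H)*(6 + H² - 5*H) (f(H) = (H²*((H² - 5*H) + 6))*(-5 - H) = (H²*(6 + H² - 5*H))*(-5 - H) = H²*(-5 - H)*(6 + H² - 5*H))
(f(-2)*13)*(-23) = (((-2)²*(-30 - 1*(-2)³ + 19*(-2)))*13)*(-23) = ((4*(-30 - 1*(-8) - 38))*13)*(-23) = ((4*(-30 + 8 - 38))*13)*(-23) = ((4*(-60))*13)*(-23) = -240*13*(-23) = -3120*(-23) = 71760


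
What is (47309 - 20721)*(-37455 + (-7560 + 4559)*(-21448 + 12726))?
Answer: 694937654996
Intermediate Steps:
(47309 - 20721)*(-37455 + (-7560 + 4559)*(-21448 + 12726)) = 26588*(-37455 - 3001*(-8722)) = 26588*(-37455 + 26174722) = 26588*26137267 = 694937654996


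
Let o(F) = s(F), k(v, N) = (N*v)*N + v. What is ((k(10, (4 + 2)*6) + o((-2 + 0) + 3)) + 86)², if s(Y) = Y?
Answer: 170485249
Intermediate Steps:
k(v, N) = v + v*N² (k(v, N) = v*N² + v = v + v*N²)
o(F) = F
((k(10, (4 + 2)*6) + o((-2 + 0) + 3)) + 86)² = ((10*(1 + ((4 + 2)*6)²) + ((-2 + 0) + 3)) + 86)² = ((10*(1 + (6*6)²) + (-2 + 3)) + 86)² = ((10*(1 + 36²) + 1) + 86)² = ((10*(1 + 1296) + 1) + 86)² = ((10*1297 + 1) + 86)² = ((12970 + 1) + 86)² = (12971 + 86)² = 13057² = 170485249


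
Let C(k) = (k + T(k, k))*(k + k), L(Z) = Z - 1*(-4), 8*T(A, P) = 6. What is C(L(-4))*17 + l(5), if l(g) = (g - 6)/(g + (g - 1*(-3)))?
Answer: -1/13 ≈ -0.076923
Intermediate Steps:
T(A, P) = ¾ (T(A, P) = (⅛)*6 = ¾)
L(Z) = 4 + Z (L(Z) = Z + 4 = 4 + Z)
C(k) = 2*k*(¾ + k) (C(k) = (k + ¾)*(k + k) = (¾ + k)*(2*k) = 2*k*(¾ + k))
l(g) = (-6 + g)/(3 + 2*g) (l(g) = (-6 + g)/(g + (g + 3)) = (-6 + g)/(g + (3 + g)) = (-6 + g)/(3 + 2*g))
C(L(-4))*17 + l(5) = ((4 - 4)*(3 + 4*(4 - 4))/2)*17 + (-6 + 5)/(3 + 2*5) = ((½)*0*(3 + 4*0))*17 - 1/(3 + 10) = ((½)*0*(3 + 0))*17 - 1/13 = ((½)*0*3)*17 + (1/13)*(-1) = 0*17 - 1/13 = 0 - 1/13 = -1/13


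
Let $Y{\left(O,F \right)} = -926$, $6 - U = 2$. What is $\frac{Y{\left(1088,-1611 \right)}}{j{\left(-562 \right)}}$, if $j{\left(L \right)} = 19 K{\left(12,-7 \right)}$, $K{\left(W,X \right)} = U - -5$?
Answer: $- \frac{926}{171} \approx -5.4152$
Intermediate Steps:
$U = 4$ ($U = 6 - 2 = 4$)
$K{\left(W,X \right)} = 9$ ($K{\left(W,X \right)} = 4 - -5 = 4 + 5 = 9$)
$j{\left(L \right)} = 171$ ($j{\left(L \right)} = 19 \cdot 9 = 171$)
$\frac{Y{\left(1088,-1611 \right)}}{j{\left(-562 \right)}} = - \frac{926}{171}$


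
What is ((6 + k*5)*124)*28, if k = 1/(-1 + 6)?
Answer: 24304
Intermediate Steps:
k = ⅕ (k = 1/5 = ⅕ ≈ 0.20000)
((6 + k*5)*124)*28 = ((6 + (⅕)*5)*124)*28 = ((6 + 1)*124)*28 = (7*124)*28 = 868*28 = 24304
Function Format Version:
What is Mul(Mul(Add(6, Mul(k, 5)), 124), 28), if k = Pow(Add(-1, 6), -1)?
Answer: 24304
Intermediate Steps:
k = Rational(1, 5) (k = Pow(5, -1) = Rational(1, 5) ≈ 0.20000)
Mul(Mul(Add(6, Mul(k, 5)), 124), 28) = Mul(Mul(Add(6, Mul(Rational(1, 5), 5)), 124), 28) = Mul(Mul(Add(6, 1), 124), 28) = Mul(Mul(7, 124), 28) = Mul(868, 28) = 24304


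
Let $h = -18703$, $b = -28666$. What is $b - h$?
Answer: $-9963$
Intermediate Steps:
$b - h = -28666 - -18703 = -28666 + 18703 = -9963$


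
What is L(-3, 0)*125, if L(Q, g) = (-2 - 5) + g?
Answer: -875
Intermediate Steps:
L(Q, g) = -7 + g
L(-3, 0)*125 = (-7 + 0)*125 = -7*125 = -875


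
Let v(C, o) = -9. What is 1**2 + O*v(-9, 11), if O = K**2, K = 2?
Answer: -35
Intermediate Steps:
O = 4 (O = 2**2 = 4)
1**2 + O*v(-9, 11) = 1**2 + 4*(-9) = 1 - 36 = -35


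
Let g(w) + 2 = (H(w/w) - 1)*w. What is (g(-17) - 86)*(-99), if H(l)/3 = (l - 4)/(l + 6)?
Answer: 34056/7 ≈ 4865.1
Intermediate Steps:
H(l) = 3*(-4 + l)/(6 + l) (H(l) = 3*((l - 4)/(l + 6)) = 3*((-4 + l)/(6 + l)) = 3*(-4 + l)/(6 + l))
g(w) = -2 - 16*w/7 (g(w) = -2 + (3*(-4 + w/w)/(6 + w/w) - 1)*w = -2 + (3*(-4 + 1)/(6 + 1) - 1)*w = -2 + (3*(-3)/7 - 1)*w = -2 + (3*(⅐)*(-3) - 1)*w = -2 + (-9/7 - 1)*w = -2 - 16*w/7)
(g(-17) - 86)*(-99) = ((-2 - 16/7*(-17)) - 86)*(-99) = ((-2 + 272/7) - 86)*(-99) = (258/7 - 86)*(-99) = -344/7*(-99) = 34056/7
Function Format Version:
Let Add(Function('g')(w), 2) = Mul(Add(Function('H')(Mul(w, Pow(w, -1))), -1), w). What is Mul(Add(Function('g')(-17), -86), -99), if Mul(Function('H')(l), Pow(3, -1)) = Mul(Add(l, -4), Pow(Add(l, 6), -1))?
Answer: Rational(34056, 7) ≈ 4865.1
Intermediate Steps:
Function('H')(l) = Mul(3, Pow(Add(6, l), -1), Add(-4, l)) (Function('H')(l) = Mul(3, Mul(Add(l, -4), Pow(Add(l, 6), -1))) = Mul(3, Mul(Add(-4, l), Pow(Add(6, l), -1))) = Mul(3, Mul(Pow(Add(6, l), -1), Add(-4, l))) = Mul(3, Pow(Add(6, l), -1), Add(-4, l)))
Function('g')(w) = Add(-2, Mul(Rational(-16, 7), w)) (Function('g')(w) = Add(-2, Mul(Add(Mul(3, Pow(Add(6, Mul(w, Pow(w, -1))), -1), Add(-4, Mul(w, Pow(w, -1)))), -1), w)) = Add(-2, Mul(Add(Mul(3, Pow(Add(6, 1), -1), Add(-4, 1)), -1), w)) = Add(-2, Mul(Add(Mul(3, Pow(7, -1), -3), -1), w)) = Add(-2, Mul(Add(Mul(3, Rational(1, 7), -3), -1), w)) = Add(-2, Mul(Add(Rational(-9, 7), -1), w)) = Add(-2, Mul(Rational(-16, 7), w)))
Mul(Add(Function('g')(-17), -86), -99) = Mul(Add(Add(-2, Mul(Rational(-16, 7), -17)), -86), -99) = Mul(Add(Add(-2, Rational(272, 7)), -86), -99) = Mul(Add(Rational(258, 7), -86), -99) = Mul(Rational(-344, 7), -99) = Rational(34056, 7)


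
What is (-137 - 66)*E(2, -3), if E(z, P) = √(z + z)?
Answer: -406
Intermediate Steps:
E(z, P) = √2*√z (E(z, P) = √(2*z) = √2*√z)
(-137 - 66)*E(2, -3) = (-137 - 66)*(√2*√2) = -203*2 = -406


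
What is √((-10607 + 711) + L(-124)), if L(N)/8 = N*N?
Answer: 6*√3142 ≈ 336.32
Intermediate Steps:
L(N) = 8*N² (L(N) = 8*(N*N) = 8*N²)
√((-10607 + 711) + L(-124)) = √((-10607 + 711) + 8*(-124)²) = √(-9896 + 8*15376) = √(-9896 + 123008) = √113112 = 6*√3142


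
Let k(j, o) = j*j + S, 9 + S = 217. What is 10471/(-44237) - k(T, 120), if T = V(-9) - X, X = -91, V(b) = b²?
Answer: -1317919175/44237 ≈ -29792.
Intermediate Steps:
S = 208 (S = -9 + 217 = 208)
T = 172 (T = (-9)² - 1*(-91) = 81 + 91 = 172)
k(j, o) = 208 + j² (k(j, o) = j*j + 208 = j² + 208 = 208 + j²)
10471/(-44237) - k(T, 120) = 10471/(-44237) - (208 + 172²) = 10471*(-1/44237) - (208 + 29584) = -10471/44237 - 1*29792 = -10471/44237 - 29792 = -1317919175/44237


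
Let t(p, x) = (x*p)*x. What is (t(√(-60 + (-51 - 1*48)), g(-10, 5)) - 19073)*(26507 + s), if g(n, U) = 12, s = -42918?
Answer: 313007003 - 2363184*I*√159 ≈ 3.1301e+8 - 2.9799e+7*I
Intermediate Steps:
t(p, x) = p*x² (t(p, x) = (p*x)*x = p*x²)
(t(√(-60 + (-51 - 1*48)), g(-10, 5)) - 19073)*(26507 + s) = (√(-60 + (-51 - 1*48))*12² - 19073)*(26507 - 42918) = (√(-60 + (-51 - 48))*144 - 19073)*(-16411) = (√(-60 - 99)*144 - 19073)*(-16411) = (√(-159)*144 - 19073)*(-16411) = ((I*√159)*144 - 19073)*(-16411) = (144*I*√159 - 19073)*(-16411) = (-19073 + 144*I*√159)*(-16411) = 313007003 - 2363184*I*√159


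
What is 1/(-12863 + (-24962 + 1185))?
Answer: -1/36640 ≈ -2.7293e-5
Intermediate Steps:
1/(-12863 + (-24962 + 1185)) = 1/(-12863 - 23777) = 1/(-36640) = -1/36640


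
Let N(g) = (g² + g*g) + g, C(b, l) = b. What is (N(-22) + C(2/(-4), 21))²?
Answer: 3575881/4 ≈ 8.9397e+5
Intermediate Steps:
N(g) = g + 2*g² (N(g) = (g² + g²) + g = 2*g² + g = g + 2*g²)
(N(-22) + C(2/(-4), 21))² = (-22*(1 + 2*(-22)) + 2/(-4))² = (-22*(1 - 44) + 2*(-¼))² = (-22*(-43) - ½)² = (946 - ½)² = (1891/2)² = 3575881/4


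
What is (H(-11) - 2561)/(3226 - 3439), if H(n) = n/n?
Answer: 2560/213 ≈ 12.019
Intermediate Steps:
H(n) = 1
(H(-11) - 2561)/(3226 - 3439) = (1 - 2561)/(3226 - 3439) = -2560/(-213) = -2560*(-1/213) = 2560/213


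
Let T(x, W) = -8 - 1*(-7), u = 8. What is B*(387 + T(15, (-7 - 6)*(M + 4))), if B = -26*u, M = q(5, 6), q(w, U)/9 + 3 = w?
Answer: -80288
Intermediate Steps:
q(w, U) = -27 + 9*w
M = 18 (M = -27 + 9*5 = -27 + 45 = 18)
T(x, W) = -1 (T(x, W) = -8 + 7 = -1)
B = -208 (B = -26*8 = -208)
B*(387 + T(15, (-7 - 6)*(M + 4))) = -208*(387 - 1) = -208*386 = -80288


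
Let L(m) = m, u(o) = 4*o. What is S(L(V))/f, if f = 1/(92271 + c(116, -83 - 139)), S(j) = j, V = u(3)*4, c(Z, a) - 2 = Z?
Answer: 4434672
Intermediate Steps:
c(Z, a) = 2 + Z
V = 48 (V = (4*3)*4 = 12*4 = 48)
f = 1/92389 (f = 1/(92271 + (2 + 116)) = 1/(92271 + 118) = 1/92389 ≈ 1.0824e-5)
S(L(V))/f = 48/(1/92389) = 48*92389 = 4434672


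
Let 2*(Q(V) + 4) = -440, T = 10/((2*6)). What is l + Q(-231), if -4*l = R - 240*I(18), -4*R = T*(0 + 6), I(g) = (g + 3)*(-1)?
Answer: -23739/16 ≈ -1483.7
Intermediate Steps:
T = 5/6 (T = 10/12 = 10*(1/12) = 5/6 ≈ 0.83333)
Q(V) = -224 (Q(V) = -4 + (1/2)*(-440) = -4 - 220 = -224)
I(g) = -3 - g (I(g) = (3 + g)*(-1) = -3 - g)
R = -5/4 (R = -5*(0 + 6)/24 = -5*6/24 = -1/4*5 = -5/4 ≈ -1.2500)
l = -20155/16 (l = -(-5/4 - 240*(-3 - 1*18))/4 = -(-5/4 - 240*(-3 - 18))/4 = -(-5/4 - 240*(-21))/4 = -(-5/4 + 5040)/4 = -1/4*20155/4 = -20155/16 ≈ -1259.7)
l + Q(-231) = -20155/16 - 224 = -23739/16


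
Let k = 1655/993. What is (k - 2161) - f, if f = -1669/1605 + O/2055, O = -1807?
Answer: -474383008/219885 ≈ -2157.4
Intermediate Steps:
k = 5/3 (k = 1655*(1/993) = 5/3 ≈ 1.6667)
f = -422002/219885 (f = -1669/1605 - 1807/2055 = -422002/219885 ≈ -1.9192)
(k - 2161) - f = (5/3 - 2161) - 1*(-422002/219885) = -6478/3 + 422002/219885 = -474383008/219885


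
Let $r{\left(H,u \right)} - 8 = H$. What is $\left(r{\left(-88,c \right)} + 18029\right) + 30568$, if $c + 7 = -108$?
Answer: $48517$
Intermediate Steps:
$c = -115$ ($c = -7 - 108 = -115$)
$r{\left(H,u \right)} = 8 + H$
$\left(r{\left(-88,c \right)} + 18029\right) + 30568 = \left(\left(8 - 88\right) + 18029\right) + 30568 = \left(-80 + 18029\right) + 30568 = 17949 + 30568 = 48517$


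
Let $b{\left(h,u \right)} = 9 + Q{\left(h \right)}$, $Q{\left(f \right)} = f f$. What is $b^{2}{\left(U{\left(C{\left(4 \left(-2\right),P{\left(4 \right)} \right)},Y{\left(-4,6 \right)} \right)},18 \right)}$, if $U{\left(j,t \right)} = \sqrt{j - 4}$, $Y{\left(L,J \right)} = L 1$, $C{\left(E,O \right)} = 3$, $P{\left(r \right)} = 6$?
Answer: $64$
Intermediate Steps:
$Y{\left(L,J \right)} = L$
$Q{\left(f \right)} = f^{2}$
$U{\left(j,t \right)} = \sqrt{-4 + j}$
$b{\left(h,u \right)} = 9 + h^{2}$
$b^{2}{\left(U{\left(C{\left(4 \left(-2\right),P{\left(4 \right)} \right)},Y{\left(-4,6 \right)} \right)},18 \right)} = \left(9 + \left(\sqrt{-4 + 3}\right)^{2}\right)^{2} = \left(9 + \left(\sqrt{-1}\right)^{2}\right)^{2} = \left(9 + i^{2}\right)^{2} = \left(9 - 1\right)^{2} = 8^{2} = 64$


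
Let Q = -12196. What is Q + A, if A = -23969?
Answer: -36165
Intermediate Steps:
Q + A = -12196 - 23969 = -36165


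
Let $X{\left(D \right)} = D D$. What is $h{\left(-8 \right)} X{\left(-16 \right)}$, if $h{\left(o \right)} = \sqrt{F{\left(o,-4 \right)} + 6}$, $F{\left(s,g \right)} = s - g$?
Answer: $256 \sqrt{2} \approx 362.04$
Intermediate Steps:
$X{\left(D \right)} = D^{2}$
$h{\left(o \right)} = \sqrt{10 + o}$ ($h{\left(o \right)} = \sqrt{\left(o - -4\right) + 6} = \sqrt{\left(o + 4\right) + 6} = \sqrt{\left(4 + o\right) + 6} = \sqrt{10 + o}$)
$h{\left(-8 \right)} X{\left(-16 \right)} = \sqrt{10 - 8} \left(-16\right)^{2} = \sqrt{2} \cdot 256 = 256 \sqrt{2}$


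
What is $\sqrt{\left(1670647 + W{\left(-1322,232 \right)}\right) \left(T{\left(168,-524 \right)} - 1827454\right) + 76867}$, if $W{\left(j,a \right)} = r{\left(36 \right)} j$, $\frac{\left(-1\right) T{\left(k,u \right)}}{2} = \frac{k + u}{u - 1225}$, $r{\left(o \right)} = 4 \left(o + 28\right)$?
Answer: $\frac{i \sqrt{7447327886452743663}}{1749} \approx 1.5603 \cdot 10^{6} i$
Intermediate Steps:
$r{\left(o \right)} = 112 + 4 o$ ($r{\left(o \right)} = 4 \left(28 + o\right) = 112 + 4 o$)
$T{\left(k,u \right)} = - \frac{2 \left(k + u\right)}{-1225 + u}$ ($T{\left(k,u \right)} = - 2 \frac{k + u}{u - 1225} = - 2 \frac{k + u}{-1225 + u} = - \frac{2 \left(k + u\right)}{-1225 + u}$)
$W{\left(j,a \right)} = 256 j$ ($W{\left(j,a \right)} = \left(112 + 4 \cdot 36\right) j = \left(112 + 144\right) j = 256 j$)
$\sqrt{\left(1670647 + W{\left(-1322,232 \right)}\right) \left(T{\left(168,-524 \right)} - 1827454\right) + 76867} = \sqrt{\left(1670647 + 256 \left(-1322\right)\right) \left(\frac{2 \left(\left(-1\right) 168 - -524\right)}{-1225 - 524} - 1827454\right) + 76867} = \sqrt{\left(1670647 - 338432\right) \left(\frac{2 \left(-168 + 524\right)}{-1749} - 1827454\right) + 76867} = \sqrt{1332215 \left(2 \left(- \frac{1}{1749}\right) 356 - 1827454\right) + 76867} = \sqrt{1332215 \left(- \frac{712}{1749} - 1827454\right) + 76867} = \sqrt{1332215 \left(- \frac{3196217758}{1749}\right) + 76867} = \sqrt{- \frac{4258049240473970}{1749} + 76867} = \sqrt{- \frac{4258049106033587}{1749}} = \frac{i \sqrt{7447327886452743663}}{1749}$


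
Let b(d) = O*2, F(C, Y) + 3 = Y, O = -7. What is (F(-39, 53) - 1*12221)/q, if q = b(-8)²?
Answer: -12171/196 ≈ -62.097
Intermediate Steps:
F(C, Y) = -3 + Y
b(d) = -14 (b(d) = -7*2 = -14)
q = 196 (q = (-14)² = 196)
(F(-39, 53) - 1*12221)/q = ((-3 + 53) - 1*12221)/196 = (50 - 12221)*(1/196) = -12171*1/196 = -12171/196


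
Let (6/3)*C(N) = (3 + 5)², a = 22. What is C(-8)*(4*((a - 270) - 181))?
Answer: -54912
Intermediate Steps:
C(N) = 32 (C(N) = (3 + 5)²/2 = (½)*8² = (½)*64 = 32)
C(-8)*(4*((a - 270) - 181)) = 32*(4*((22 - 270) - 181)) = 32*(4*(-248 - 181)) = 32*(4*(-429)) = 32*(-1716) = -54912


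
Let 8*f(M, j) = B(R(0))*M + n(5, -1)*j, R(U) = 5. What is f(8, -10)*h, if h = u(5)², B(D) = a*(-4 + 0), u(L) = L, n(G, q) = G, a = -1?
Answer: -225/4 ≈ -56.250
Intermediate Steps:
B(D) = 4 (B(D) = -(-4 + 0) = -1*(-4) = 4)
h = 25 (h = 5² = 25)
f(M, j) = M/2 + 5*j/8 (f(M, j) = (4*M + 5*j)/8 = M/2 + 5*j/8)
f(8, -10)*h = ((½)*8 + (5/8)*(-10))*25 = (4 - 25/4)*25 = -9/4*25 = -225/4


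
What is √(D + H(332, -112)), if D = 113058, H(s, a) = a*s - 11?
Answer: √75863 ≈ 275.43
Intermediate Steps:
H(s, a) = -11 + a*s
√(D + H(332, -112)) = √(113058 + (-11 - 112*332)) = √(113058 + (-11 - 37184)) = √(113058 - 37195) = √75863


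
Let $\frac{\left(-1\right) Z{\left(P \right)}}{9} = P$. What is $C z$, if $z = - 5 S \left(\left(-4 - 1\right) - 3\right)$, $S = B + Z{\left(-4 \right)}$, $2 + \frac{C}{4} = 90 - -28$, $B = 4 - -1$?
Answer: $760960$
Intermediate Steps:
$B = 5$ ($B = 4 + 1 = 5$)
$Z{\left(P \right)} = - 9 P$
$C = 464$ ($C = -8 + 4 \left(90 - -28\right) = -8 + 4 \left(90 + 28\right) = -8 + 4 \cdot 118 = -8 + 472 = 464$)
$S = 41$ ($S = 5 - -36 = 5 + 36 = 41$)
$z = 1640$ ($z = \left(-5\right) 41 \left(\left(-4 - 1\right) - 3\right) = - 205 \left(-5 - 3\right) = \left(-205\right) \left(-8\right) = 1640$)
$C z = 464 \cdot 1640 = 760960$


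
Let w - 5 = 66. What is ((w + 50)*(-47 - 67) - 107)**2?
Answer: 193237801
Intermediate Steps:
w = 71 (w = 5 + 66 = 71)
((w + 50)*(-47 - 67) - 107)**2 = ((71 + 50)*(-47 - 67) - 107)**2 = (121*(-114) - 107)**2 = (-13794 - 107)**2 = (-13901)**2 = 193237801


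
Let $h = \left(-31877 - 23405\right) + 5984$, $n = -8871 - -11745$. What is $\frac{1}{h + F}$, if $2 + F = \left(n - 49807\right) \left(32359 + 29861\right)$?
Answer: $- \frac{1}{2920220560} \approx -3.4244 \cdot 10^{-10}$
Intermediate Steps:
$n = 2874$ ($n = -8871 + 11745 = 2874$)
$F = -2920171262$ ($F = -2 + \left(2874 - 49807\right) \left(32359 + 29861\right) = -2 - 2920171260 = -2920171262$)
$h = -49298$ ($h = \left(-31877 - 23405\right) + 5984 = -55282 + 5984 = -49298$)
$\frac{1}{h + F} = \frac{1}{-49298 - 2920171262} = \frac{1}{-2920220560} = - \frac{1}{2920220560}$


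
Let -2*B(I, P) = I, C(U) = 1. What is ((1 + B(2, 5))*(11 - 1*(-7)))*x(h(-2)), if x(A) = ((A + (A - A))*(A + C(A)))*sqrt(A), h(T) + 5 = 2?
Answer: 0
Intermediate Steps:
B(I, P) = -I/2
h(T) = -3 (h(T) = -5 + 2 = -3)
x(A) = A**(3/2)*(1 + A) (x(A) = ((A + (A - A))*(A + 1))*sqrt(A) = ((A + 0)*(1 + A))*sqrt(A) = (A*(1 + A))*sqrt(A) = A**(3/2)*(1 + A))
((1 + B(2, 5))*(11 - 1*(-7)))*x(h(-2)) = ((1 - 1/2*2)*(11 - 1*(-7)))*((-3)**(3/2)*(1 - 3)) = ((1 - 1)*(11 + 7))*(-3*I*sqrt(3)*(-2)) = (0*18)*(6*I*sqrt(3)) = 0*(6*I*sqrt(3)) = 0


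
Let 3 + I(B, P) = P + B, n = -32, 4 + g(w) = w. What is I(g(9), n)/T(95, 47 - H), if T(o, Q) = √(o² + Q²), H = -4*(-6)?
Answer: -15*√9554/4777 ≈ -0.30692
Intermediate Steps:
g(w) = -4 + w
H = 24
I(B, P) = -3 + B + P (I(B, P) = -3 + (P + B) = -3 + (B + P) = -3 + B + P)
T(o, Q) = √(Q² + o²)
I(g(9), n)/T(95, 47 - H) = (-3 + (-4 + 9) - 32)/(√((47 - 1*24)² + 95²)) = (-3 + 5 - 32)/(√((47 - 24)² + 9025)) = -30/√(23² + 9025) = -30/√(529 + 9025) = -30*√9554/9554 = -15*√9554/4777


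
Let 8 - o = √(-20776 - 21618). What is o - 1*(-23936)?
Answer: 23944 - I*√42394 ≈ 23944.0 - 205.9*I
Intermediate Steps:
o = 8 - I*√42394 (o = 8 - √(-20776 - 21618) = 8 - √(-42394) = 8 - I*√42394 ≈ 8.0 - 205.9*I)
o - 1*(-23936) = (8 - I*√42394) - 1*(-23936) = (8 - I*√42394) + 23936 = 23944 - I*√42394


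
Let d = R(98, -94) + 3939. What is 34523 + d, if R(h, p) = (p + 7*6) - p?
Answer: 38504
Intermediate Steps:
R(h, p) = 42 (R(h, p) = (p + 42) - p = (42 + p) - p = 42)
d = 3981 (d = 42 + 3939 = 3981)
34523 + d = 34523 + 3981 = 38504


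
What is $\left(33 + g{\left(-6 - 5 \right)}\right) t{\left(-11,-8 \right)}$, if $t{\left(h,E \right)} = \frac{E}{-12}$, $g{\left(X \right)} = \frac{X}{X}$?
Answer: $\frac{68}{3} \approx 22.667$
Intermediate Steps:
$g{\left(X \right)} = 1$
$t{\left(h,E \right)} = - \frac{E}{12}$ ($t{\left(h,E \right)} = E \left(- \frac{1}{12}\right) = - \frac{E}{12}$)
$\left(33 + g{\left(-6 - 5 \right)}\right) t{\left(-11,-8 \right)} = \left(33 + 1\right) \left(\left(- \frac{1}{12}\right) \left(-8\right)\right) = 34 \cdot \frac{2}{3} = \frac{68}{3}$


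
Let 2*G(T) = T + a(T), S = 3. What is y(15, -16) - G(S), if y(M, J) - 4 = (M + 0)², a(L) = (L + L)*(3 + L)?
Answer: 419/2 ≈ 209.50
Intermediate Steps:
a(L) = 2*L*(3 + L) (a(L) = (2*L)*(3 + L) = 2*L*(3 + L))
G(T) = T/2 + T*(3 + T) (G(T) = (T + 2*T*(3 + T))/2 = T/2 + T*(3 + T))
y(M, J) = 4 + M² (y(M, J) = 4 + (M + 0)² = 4 + M²)
y(15, -16) - G(S) = (4 + 15²) - 3*(7 + 2*3)/2 = (4 + 225) - 3*(7 + 6)/2 = 229 - 3*13/2 = 229 - 1*39/2 = 229 - 39/2 = 419/2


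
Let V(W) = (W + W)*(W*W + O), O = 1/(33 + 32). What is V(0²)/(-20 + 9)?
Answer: 0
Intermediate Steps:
O = 1/65 ≈ 0.015385
V(W) = 2*W*(1/65 + W²) (V(W) = (W + W)*(W*W + 1/65) = (2*W)*(W² + 1/65) = (2*W)*(1/65 + W²) = 2*W*(1/65 + W²))
V(0²)/(-20 + 9) = (2*0²*(1/65 + (0²)²))/(-20 + 9) = (2*0*(1/65 + 0²))/(-11) = (2*0*(1/65 + 0))*(-1/11) = (2*0*(1/65))*(-1/11) = 0*(-1/11) = 0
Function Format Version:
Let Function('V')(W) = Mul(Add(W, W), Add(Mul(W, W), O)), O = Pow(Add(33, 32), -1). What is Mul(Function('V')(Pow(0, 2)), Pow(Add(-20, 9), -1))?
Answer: 0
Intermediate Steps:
O = Rational(1, 65) (O = Pow(65, -1) = Rational(1, 65) ≈ 0.015385)
Function('V')(W) = Mul(2, W, Add(Rational(1, 65), Pow(W, 2))) (Function('V')(W) = Mul(Add(W, W), Add(Mul(W, W), Rational(1, 65))) = Mul(Mul(2, W), Add(Pow(W, 2), Rational(1, 65))) = Mul(Mul(2, W), Add(Rational(1, 65), Pow(W, 2))) = Mul(2, W, Add(Rational(1, 65), Pow(W, 2))))
Mul(Function('V')(Pow(0, 2)), Pow(Add(-20, 9), -1)) = Mul(Mul(2, Pow(0, 2), Add(Rational(1, 65), Pow(Pow(0, 2), 2))), Pow(Add(-20, 9), -1)) = Mul(Mul(2, 0, Add(Rational(1, 65), Pow(0, 2))), Pow(-11, -1)) = Mul(Mul(2, 0, Add(Rational(1, 65), 0)), Rational(-1, 11)) = Mul(Mul(2, 0, Rational(1, 65)), Rational(-1, 11)) = Mul(0, Rational(-1, 11)) = 0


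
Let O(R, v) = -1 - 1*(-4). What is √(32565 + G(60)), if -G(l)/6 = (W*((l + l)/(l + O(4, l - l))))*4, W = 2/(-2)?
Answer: 5*√63917/7 ≈ 180.58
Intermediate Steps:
O(R, v) = 3 (O(R, v) = -1 + 4 = 3)
W = -1 (W = 2*(-½) = -1)
G(l) = 48*l/(3 + l) (G(l) = -6*(-(l + l)/(l + 3))*4 = -6*(-2*l/(3 + l))*4 = -(-48)*l/(3 + l) = 48*l/(3 + l))
√(32565 + G(60)) = √(32565 + 48*60/(3 + 60)) = √(32565 + 48*60/63) = √(32565 + 48*60*(1/63)) = √(32565 + 320/7) = √(228275/7) = 5*√63917/7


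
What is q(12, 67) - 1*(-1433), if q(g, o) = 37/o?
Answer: 96048/67 ≈ 1433.6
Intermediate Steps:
q(12, 67) - 1*(-1433) = 37/67 - 1*(-1433) = 37*(1/67) + 1433 = 37/67 + 1433 = 96048/67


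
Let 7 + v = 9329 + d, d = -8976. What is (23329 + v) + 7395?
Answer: 31070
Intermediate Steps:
v = 346 (v = -7 + (9329 - 8976) = -7 + 353 = 346)
(23329 + v) + 7395 = (23329 + 346) + 7395 = 23675 + 7395 = 31070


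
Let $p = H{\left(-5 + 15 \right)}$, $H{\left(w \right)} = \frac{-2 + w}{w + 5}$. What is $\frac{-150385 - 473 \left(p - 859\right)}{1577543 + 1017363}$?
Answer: $\frac{1917523}{19461795} \approx 0.098528$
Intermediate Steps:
$H{\left(w \right)} = \frac{-2 + w}{5 + w}$
$p = \frac{8}{15}$ ($p = \frac{-2 + \left(-5 + 15\right)}{5 + \left(-5 + 15\right)} = \frac{-2 + 10}{5 + 10} = \frac{1}{15} \cdot 8 = \frac{8}{15} \approx 0.53333$)
$\frac{-150385 - 473 \left(p - 859\right)}{1577543 + 1017363} = \frac{-150385 - 473 \left(\frac{8}{15} - 859\right)}{1577543 + 1017363} = \frac{-150385 - - \frac{6090821}{15}}{2594906} = \left(-150385 + \frac{6090821}{15}\right) \frac{1}{2594906} = \frac{3835046}{15} \cdot \frac{1}{2594906} = \frac{1917523}{19461795}$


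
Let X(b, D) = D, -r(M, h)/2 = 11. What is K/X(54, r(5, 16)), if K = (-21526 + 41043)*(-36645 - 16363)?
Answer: 517278568/11 ≈ 4.7025e+7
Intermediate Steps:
r(M, h) = -22 (r(M, h) = -2*11 = -22)
K = -1034557136 (K = 19517*(-53008) = -1034557136)
K/X(54, r(5, 16)) = -1034557136/(-22) = -1034557136*(-1/22) = 517278568/11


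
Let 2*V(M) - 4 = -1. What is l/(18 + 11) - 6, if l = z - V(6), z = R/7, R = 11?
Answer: -2435/406 ≈ -5.9975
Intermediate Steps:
z = 11/7 ≈ 1.5714
V(M) = 3/2 (V(M) = 2 + (½)*(-1) = 2 - ½ = 3/2)
l = 1/14 (l = 11/7 - 1*3/2 = 11/7 - 3/2 = 1/14 ≈ 0.071429)
l/(18 + 11) - 6 = (1/14)/(18 + 11) - 6 = (1/14)/29 - 6 = (1/29)*(1/14) - 6 = 1/406 - 6 = -2435/406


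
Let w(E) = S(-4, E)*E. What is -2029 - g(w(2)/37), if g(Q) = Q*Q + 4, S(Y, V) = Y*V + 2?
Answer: -2783321/1369 ≈ -2033.1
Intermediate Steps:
S(Y, V) = 2 + V*Y (S(Y, V) = V*Y + 2 = 2 + V*Y)
w(E) = E*(2 - 4*E) (w(E) = (2 + E*(-4))*E = (2 - 4*E)*E = E*(2 - 4*E))
g(Q) = 4 + Q² (g(Q) = Q² + 4 = 4 + Q²)
-2029 - g(w(2)/37) = -2029 - (4 + ((2*2*(1 - 2*2))/37)²) = -2029 - (4 + ((2*2*(1 - 4))*(1/37))²) = -2029 - (4 + ((2*2*(-3))*(1/37))²) = -2029 - (4 + (-12*1/37)²) = -2029 - (4 + (-12/37)²) = -2029 - (4 + 144/1369) = -2029 - 1*5620/1369 = -2029 - 5620/1369 = -2783321/1369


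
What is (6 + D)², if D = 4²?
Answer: 484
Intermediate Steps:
D = 16
(6 + D)² = (6 + 16)² = 22² = 484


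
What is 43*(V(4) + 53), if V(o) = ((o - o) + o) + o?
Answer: 2623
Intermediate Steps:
V(o) = 2*o (V(o) = (0 + o) + o = o + o = 2*o)
43*(V(4) + 53) = 43*(2*4 + 53) = 43*(8 + 53) = 43*61 = 2623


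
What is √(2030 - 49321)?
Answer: 19*I*√131 ≈ 217.46*I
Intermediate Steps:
√(2030 - 49321) = √(-47291) = 19*I*√131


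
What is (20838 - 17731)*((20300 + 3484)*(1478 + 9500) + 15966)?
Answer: 811289642826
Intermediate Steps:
(20838 - 17731)*((20300 + 3484)*(1478 + 9500) + 15966) = 3107*(23784*10978 + 15966) = 3107*(261100752 + 15966) = 3107*261116718 = 811289642826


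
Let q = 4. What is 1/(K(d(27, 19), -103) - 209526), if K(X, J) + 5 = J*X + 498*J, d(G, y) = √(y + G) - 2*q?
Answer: -260001/67600031987 + 103*√46/67600031987 ≈ -3.8358e-6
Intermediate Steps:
d(G, y) = -8 + √(G + y) (d(G, y) = √(y + G) - 2*4 = √(G + y) - 8 = -8 + √(G + y))
K(X, J) = -5 + 498*J + J*X (K(X, J) = -5 + (J*X + 498*J) = -5 + (498*J + J*X) = -5 + 498*J + J*X)
1/(K(d(27, 19), -103) - 209526) = 1/((-5 + 498*(-103) - 103*(-8 + √(27 + 19))) - 209526) = 1/((-5 - 51294 - 103*(-8 + √46)) - 209526) = 1/((-5 - 51294 + (824 - 103*√46)) - 209526) = 1/((-50475 - 103*√46) - 209526) = 1/(-260001 - 103*√46)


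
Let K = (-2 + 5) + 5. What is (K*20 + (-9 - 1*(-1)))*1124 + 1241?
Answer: 172089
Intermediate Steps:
K = 8 (K = 3 + 5 = 8)
(K*20 + (-9 - 1*(-1)))*1124 + 1241 = (8*20 + (-9 - 1*(-1)))*1124 + 1241 = (160 + (-9 + 1))*1124 + 1241 = (160 - 8)*1124 + 1241 = 152*1124 + 1241 = 170848 + 1241 = 172089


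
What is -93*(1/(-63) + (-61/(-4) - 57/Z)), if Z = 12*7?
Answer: -4061/3 ≈ -1353.7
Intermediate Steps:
Z = 84
-93*(1/(-63) + (-61/(-4) - 57/Z)) = -93*(1/(-63) + (-61/(-4) - 57/84)) = -93*(-1/63 + (-61*(-¼) - 57*1/84)) = -93*(-1/63 + (61/4 - 19/28)) = -93*(-1/63 + 102/7) = -93*131/9 = -4061/3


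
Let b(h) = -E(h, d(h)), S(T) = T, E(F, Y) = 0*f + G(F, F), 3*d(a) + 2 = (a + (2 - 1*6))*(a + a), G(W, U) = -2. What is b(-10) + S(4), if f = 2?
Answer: 6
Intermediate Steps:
d(a) = -⅔ + 2*a*(-4 + a)/3 (d(a) = -⅔ + ((a + (2 - 1*6))*(a + a))/3 = -⅔ + ((a + (2 - 6))*(2*a))/3 = -⅔ + ((a - 4)*(2*a))/3 = -⅔ + ((-4 + a)*(2*a))/3 = -⅔ + (2*a*(-4 + a))/3 = -⅔ + 2*a*(-4 + a)/3)
E(F, Y) = -2 (E(F, Y) = 0*2 - 2 = 0 - 2 = -2)
b(h) = 2 (b(h) = -1*(-2) = 2)
b(-10) + S(4) = 2 + 4 = 6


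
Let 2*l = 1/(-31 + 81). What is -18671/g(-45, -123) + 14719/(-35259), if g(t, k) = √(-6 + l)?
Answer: -14719/35259 + 186710*I*√599/599 ≈ -0.41745 + 7628.8*I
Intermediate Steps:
l = 1/100 (l = 1/(2*(-31 + 81)) = (½)/50 = (½)*(1/50) = 1/100 ≈ 0.010000)
g(t, k) = I*√599/10 (g(t, k) = √(-6 + 1/100) = √(-599/100) = I*√599/10)
-18671/g(-45, -123) + 14719/(-35259) = -18671*(-10*I*√599/599) + 14719/(-35259) = -(-186710)*I*√599/599 + 14719*(-1/35259) = 186710*I*√599/599 - 14719/35259 = -14719/35259 + 186710*I*√599/599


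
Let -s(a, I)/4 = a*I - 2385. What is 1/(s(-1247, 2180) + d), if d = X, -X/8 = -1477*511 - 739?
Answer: 1/16927268 ≈ 5.9076e-8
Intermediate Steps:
s(a, I) = 9540 - 4*I*a (s(a, I) = -4*(a*I - 2385) = -4*(I*a - 2385) = -4*(-2385 + I*a) = 9540 - 4*I*a)
X = 6043888 (X = -8*(-1477*511 - 739) = -8*(-754747 - 739) = -8*(-755486) = 6043888)
d = 6043888
1/(s(-1247, 2180) + d) = 1/((9540 - 4*2180*(-1247)) + 6043888) = 1/((9540 + 10873840) + 6043888) = 1/(10883380 + 6043888) = 1/16927268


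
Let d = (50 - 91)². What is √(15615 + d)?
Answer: 4*√1081 ≈ 131.51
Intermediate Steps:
d = 1681 (d = (-41)² = 1681)
√(15615 + d) = √(15615 + 1681) = √17296 = 4*√1081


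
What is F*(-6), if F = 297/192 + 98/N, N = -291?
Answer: -22537/3104 ≈ -7.2606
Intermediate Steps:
F = 22537/18624 (F = 297/192 + 98/(-291) = 297*(1/192) + 98*(-1/291) = 99/64 - 98/291 = 22537/18624 ≈ 1.2101)
F*(-6) = (22537/18624)*(-6) = -22537/3104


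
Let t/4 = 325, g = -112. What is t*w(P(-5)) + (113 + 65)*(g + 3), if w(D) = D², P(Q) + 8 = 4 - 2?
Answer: 27398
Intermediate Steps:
P(Q) = -6 (P(Q) = -8 + (4 - 2) = -8 + 2 = -6)
t = 1300 (t = 4*325 = 1300)
t*w(P(-5)) + (113 + 65)*(g + 3) = 1300*(-6)² + (113 + 65)*(-112 + 3) = 1300*36 + 178*(-109) = 46800 - 19402 = 27398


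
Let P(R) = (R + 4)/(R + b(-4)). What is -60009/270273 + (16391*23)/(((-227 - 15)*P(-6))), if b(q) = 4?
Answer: -33968517089/21802022 ≈ -1558.0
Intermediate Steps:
P(R) = 1 (P(R) = (R + 4)/(R + 4) = (4 + R)/(4 + R) = 1)
-60009/270273 + (16391*23)/(((-227 - 15)*P(-6))) = -60009/270273 + (16391*23)/(((-227 - 15)*1)) = -60009*1/270273 + 376993/((-242*1)) = -20003/90091 + 376993/(-242) = -20003/90091 + 376993*(-1/242) = -20003/90091 - 376993/242 = -33968517089/21802022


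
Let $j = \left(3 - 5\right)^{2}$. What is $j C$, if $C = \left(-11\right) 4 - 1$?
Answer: $-180$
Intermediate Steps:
$C = -45$ ($C = -44 - 1 = -45$)
$j = 4$ ($j = \left(-2\right)^{2} = 4$)
$j C = 4 \left(-45\right) = -180$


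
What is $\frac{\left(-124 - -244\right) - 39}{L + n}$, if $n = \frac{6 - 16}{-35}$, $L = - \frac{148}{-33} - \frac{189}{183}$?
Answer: $\frac{1141371}{52669} \approx 21.671$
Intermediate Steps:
$L = \frac{6949}{2013}$ ($L = \left(-148\right) \left(- \frac{1}{33}\right) - \frac{63}{61} = \frac{148}{33} - \frac{63}{61} = \frac{6949}{2013} \approx 3.4521$)
$n = \frac{2}{7}$ ($n = \left(6 - 16\right) \left(- \frac{1}{35}\right) = \left(-10\right) \left(- \frac{1}{35}\right) = \frac{2}{7} \approx 0.28571$)
$\frac{\left(-124 - -244\right) - 39}{L + n} = \frac{\left(-124 - -244\right) - 39}{\frac{6949}{2013} + \frac{2}{7}} = \frac{\left(-124 + 244\right) - 39}{\frac{52669}{14091}} = \left(120 - 39\right) \frac{14091}{52669} = 81 \cdot \frac{14091}{52669} = \frac{1141371}{52669}$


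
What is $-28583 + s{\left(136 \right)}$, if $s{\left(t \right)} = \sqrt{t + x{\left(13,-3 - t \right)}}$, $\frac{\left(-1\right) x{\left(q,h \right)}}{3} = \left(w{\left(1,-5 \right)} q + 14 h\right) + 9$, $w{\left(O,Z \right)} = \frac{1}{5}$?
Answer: $-28583 + \frac{32 \sqrt{145}}{5} \approx -28506.0$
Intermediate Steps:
$w{\left(O,Z \right)} = \frac{1}{5}$
$x{\left(q,h \right)} = -27 - 42 h - \frac{3 q}{5}$ ($x{\left(q,h \right)} = - 3 \left(\left(\frac{q}{5} + 14 h\right) + 9\right) = - 3 \left(\left(14 h + \frac{q}{5}\right) + 9\right) = - 3 \left(9 + 14 h + \frac{q}{5}\right) = -27 - 42 h - \frac{3 q}{5}$)
$s{\left(t \right)} = \sqrt{\frac{456}{5} + 43 t}$ ($s{\left(t \right)} = \sqrt{t - \left(\frac{174}{5} + 42 \left(-3 - t\right)\right)} = \sqrt{t - \left(- \frac{456}{5} - 42 t\right)} = \sqrt{t + \left(\frac{456}{5} + 42 t\right)} = \sqrt{\frac{456}{5} + 43 t}$)
$-28583 + s{\left(136 \right)} = -28583 + \frac{\sqrt{2280 + 1075 \cdot 136}}{5} = -28583 + \frac{\sqrt{2280 + 146200}}{5} = -28583 + \frac{\sqrt{148480}}{5} = -28583 + \frac{32 \sqrt{145}}{5}$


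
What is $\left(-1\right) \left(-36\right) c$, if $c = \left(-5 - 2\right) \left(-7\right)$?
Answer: $1764$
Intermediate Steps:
$c = 49$ ($c = \left(-7\right) \left(-7\right) = 49$)
$\left(-1\right) \left(-36\right) c = \left(-1\right) \left(-36\right) 49 = 36 \cdot 49 = 1764$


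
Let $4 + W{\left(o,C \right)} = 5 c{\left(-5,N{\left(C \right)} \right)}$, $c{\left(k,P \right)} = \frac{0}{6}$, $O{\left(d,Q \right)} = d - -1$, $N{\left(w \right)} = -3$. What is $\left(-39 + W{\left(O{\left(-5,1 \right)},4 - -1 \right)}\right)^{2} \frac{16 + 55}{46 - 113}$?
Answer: $- \frac{131279}{67} \approx -1959.4$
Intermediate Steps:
$O{\left(d,Q \right)} = 1 + d$ ($O{\left(d,Q \right)} = d + 1 = 1 + d$)
$c{\left(k,P \right)} = 0$ ($c{\left(k,P \right)} = 0 \cdot \frac{1}{6} = 0$)
$W{\left(o,C \right)} = -4$ ($W{\left(o,C \right)} = -4 + 5 \cdot 0 = -4 + 0 = -4$)
$\left(-39 + W{\left(O{\left(-5,1 \right)},4 - -1 \right)}\right)^{2} \frac{16 + 55}{46 - 113} = \left(-39 - 4\right)^{2} \frac{16 + 55}{46 - 113} = \left(-43\right)^{2} \frac{71}{-67} = 1849 \cdot 71 \left(- \frac{1}{67}\right) = 1849 \left(- \frac{71}{67}\right) = - \frac{131279}{67}$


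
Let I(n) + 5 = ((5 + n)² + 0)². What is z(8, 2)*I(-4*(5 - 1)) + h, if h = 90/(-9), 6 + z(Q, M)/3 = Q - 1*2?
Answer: -10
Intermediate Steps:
z(Q, M) = -24 + 3*Q (z(Q, M) = -18 + 3*(Q - 1*2) = -18 + 3*(Q - 2) = -18 + 3*(-2 + Q) = -18 + (-6 + 3*Q) = -24 + 3*Q)
I(n) = -5 + (5 + n)⁴ (I(n) = -5 + ((5 + n)² + 0)² = -5 + ((5 + n)²)² = -5 + (5 + n)⁴)
h = -10 (h = 90*(-⅑) = -10)
z(8, 2)*I(-4*(5 - 1)) + h = (-24 + 3*8)*(-5 + (5 - 4*(5 - 1))⁴) - 10 = (-24 + 24)*(-5 + (5 - 4*4)⁴) - 10 = 0*(-5 + (5 - 16)⁴) - 10 = 0*(-5 + (-11)⁴) - 10 = 0*(-5 + 14641) - 10 = 0*14636 - 10 = 0 - 10 = -10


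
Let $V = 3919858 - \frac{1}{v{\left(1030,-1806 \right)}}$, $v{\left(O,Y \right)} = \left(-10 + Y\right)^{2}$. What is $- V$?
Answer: $- \frac{12927127224447}{3297856} \approx -3.9199 \cdot 10^{6}$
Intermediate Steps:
$V = \frac{12927127224447}{3297856}$ ($V = 3919858 - \frac{1}{\left(-10 - 1806\right)^{2}} = 3919858 - \frac{1}{\left(-1816\right)^{2}} = 3919858 - \frac{1}{3297856} = \frac{12927127224447}{3297856} \approx 3.9199 \cdot 10^{6}$)
$- V = \left(-1\right) \frac{12927127224447}{3297856} = - \frac{12927127224447}{3297856}$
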